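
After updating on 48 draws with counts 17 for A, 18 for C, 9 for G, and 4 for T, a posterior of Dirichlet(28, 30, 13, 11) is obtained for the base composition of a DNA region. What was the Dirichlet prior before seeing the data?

Dirichlet(11, 12, 4, 7)

For a Dirichlet(α) prior with multinomial counts c, the posterior is Dirichlet(α + c) componentwise.
Subtract each count from the matching posterior parameter: 28−17=11, 30−18=12, 13−9=4, 11−4=7.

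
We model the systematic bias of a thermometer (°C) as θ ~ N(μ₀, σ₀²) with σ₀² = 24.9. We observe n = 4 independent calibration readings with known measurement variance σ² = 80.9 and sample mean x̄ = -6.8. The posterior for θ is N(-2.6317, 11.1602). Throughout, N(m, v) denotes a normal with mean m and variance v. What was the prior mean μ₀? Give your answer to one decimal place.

μ₀ = 2.5

With known observation variance, the Normal–Normal posterior has precision τ_n = τ₀ + n/σ² and mean μ_n = (τ₀μ₀ + (n/σ²)x̄)/τ_n.
Here τ₀ = 1/24.9 = 0.040161 and τ_data = 4/80.9 = 0.049444, so τ_n = 0.089605.
Rearranging for μ₀: μ₀ = (μ_n·τ_n − τ_data·x̄)/τ₀ = (-2.6317·0.089605 − 0.049444·-6.8) / 0.040161 = 0.100406/0.040161 ≈ 2.5.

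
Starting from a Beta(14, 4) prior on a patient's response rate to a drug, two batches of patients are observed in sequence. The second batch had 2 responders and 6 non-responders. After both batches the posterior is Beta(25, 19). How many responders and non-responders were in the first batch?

Because Beta–binomial updating is additive in the counts, the combined data contributed (α_post−α_prior, β_post−β_prior) successes and failures.
Total across both batches: 25−14=11 responders, 19−4=15 non-responders.
Subtract the second batch: 11−2=9 responders and 15−6=9 non-responders.

9 responders and 9 non-responders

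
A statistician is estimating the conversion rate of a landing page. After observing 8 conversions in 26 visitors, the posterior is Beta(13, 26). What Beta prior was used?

Beta(5, 8)

A Beta(a, b) prior with s successes and f failures in binomial data gives a Beta(a+s, b+f) posterior.
Subtract the data counts: 13−8=5, 26−18=8.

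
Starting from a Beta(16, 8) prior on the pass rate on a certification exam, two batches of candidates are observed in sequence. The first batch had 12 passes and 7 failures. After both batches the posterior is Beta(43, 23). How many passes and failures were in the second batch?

15 passes and 8 failures

Sequential conjugate updates are equivalent to a single update on the pooled data, so total successes = posterior α − prior α and total failures = posterior β − prior β.
Total across both batches: 43−16=27 passes, 23−8=15 failures.
Subtract the first batch: 27−12=15 passes and 15−7=8 failures.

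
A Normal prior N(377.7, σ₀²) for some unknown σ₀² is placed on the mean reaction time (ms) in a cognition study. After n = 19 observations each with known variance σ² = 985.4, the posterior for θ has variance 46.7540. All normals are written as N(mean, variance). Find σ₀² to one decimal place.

For the Normal–Normal model with known σ², precisions add: τ_n = τ₀ + n/σ².
So 1/σ₀² = 1/46.7540 − 19/985.4 = 0.021389 − 0.019282 = 0.002107.
Hence σ₀² = 1/0.002107 ≈ 474.6.

σ₀² = 474.6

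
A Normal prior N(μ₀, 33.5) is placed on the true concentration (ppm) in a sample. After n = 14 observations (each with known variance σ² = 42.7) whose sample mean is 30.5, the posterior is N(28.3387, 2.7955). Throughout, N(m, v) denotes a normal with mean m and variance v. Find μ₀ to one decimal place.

μ₀ = 4.6

The posterior mean is a precision-weighted average: μ_n = (τ₀μ₀ + τ_data·x̄)/(τ₀+τ_data), with τ₀=1/σ₀² and τ_data=n/σ².
Here τ₀ = 1/33.5 = 0.029851 and τ_data = 14/42.7 = 0.327869, so τ_n = 0.357720.
Rearranging for μ₀: μ₀ = (μ_n·τ_n − τ_data·x̄)/τ₀ = (28.3387·0.357720 − 0.327869·30.5) / 0.029851 = 0.137315/0.029851 ≈ 4.6.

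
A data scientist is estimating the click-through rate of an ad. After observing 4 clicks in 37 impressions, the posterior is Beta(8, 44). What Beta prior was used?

Beta(4, 11)

Under Beta–binomial conjugacy the posterior parameters are (α+s, β+f).
Subtract the data counts: 8−4=4, 44−33=11.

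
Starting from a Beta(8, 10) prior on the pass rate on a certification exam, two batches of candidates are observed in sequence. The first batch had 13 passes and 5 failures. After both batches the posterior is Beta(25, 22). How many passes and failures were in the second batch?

Sequential conjugate updates are equivalent to a single update on the pooled data, so total successes = posterior α − prior α and total failures = posterior β − prior β.
Total across both batches: 25−8=17 passes, 22−10=12 failures.
Subtract the first batch: 17−13=4 passes and 12−5=7 failures.

4 passes and 7 failures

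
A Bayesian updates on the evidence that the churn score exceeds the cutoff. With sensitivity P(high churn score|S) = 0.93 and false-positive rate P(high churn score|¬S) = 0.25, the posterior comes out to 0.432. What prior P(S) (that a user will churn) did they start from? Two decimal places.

P(S) = 0.17

Bayes' rule in odds form gives O(S|E) = O(S)·[P(E|S)/P(E|¬S)], hence O(S) = O(S|E)/LR.
Posterior odds = 0.432/(1−0.432) = 0.7606. LR = 0.93/0.25 = 3.7200.
Prior odds = 0.7606/3.7200 = 0.2045, so P(S) = 0.2045/(1+0.2045) ≈ 0.17.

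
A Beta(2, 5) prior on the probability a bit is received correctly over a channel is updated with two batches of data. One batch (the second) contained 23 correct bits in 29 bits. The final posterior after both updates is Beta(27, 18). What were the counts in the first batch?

2 correct bits and 7 errors

Because Beta–binomial updating is additive in the counts, the combined data contributed (α_post−α_prior, β_post−β_prior) successes and failures.
Total across both batches: 27−2=25 correct bits, 18−5=13 errors.
Subtract the second batch: 25−23=2 correct bits and 13−6=7 errors.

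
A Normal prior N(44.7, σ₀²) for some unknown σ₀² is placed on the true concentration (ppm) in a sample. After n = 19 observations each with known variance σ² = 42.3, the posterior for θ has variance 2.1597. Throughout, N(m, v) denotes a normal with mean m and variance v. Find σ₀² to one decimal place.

σ₀² = 72.2

Posterior precision equals prior precision plus data precision: 1/σ_n² = 1/σ₀² + n/σ².
So 1/σ₀² = 1/2.1597 − 19/42.3 = 0.463027 − 0.449173 = 0.013854.
Hence σ₀² = 1/0.013854 ≈ 72.2.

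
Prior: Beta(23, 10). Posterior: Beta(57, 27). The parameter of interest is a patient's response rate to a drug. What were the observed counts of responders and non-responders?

34 responders and 17 non-responders

Under Beta–binomial conjugacy the posterior parameters are (a+s, b+f).
Match parameters: s=57−23=34, f=27−10=17.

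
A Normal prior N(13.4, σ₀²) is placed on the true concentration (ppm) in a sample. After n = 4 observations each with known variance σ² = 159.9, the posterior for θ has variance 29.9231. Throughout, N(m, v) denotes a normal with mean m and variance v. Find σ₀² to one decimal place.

σ₀² = 119.0

Posterior precision equals prior precision plus data precision: 1/σ_n² = 1/σ₀² + n/σ².
So 1/σ₀² = 1/29.9231 − 4/159.9 = 0.033419 − 0.025016 = 0.008403.
Hence σ₀² = 1/0.008403 ≈ 119.0.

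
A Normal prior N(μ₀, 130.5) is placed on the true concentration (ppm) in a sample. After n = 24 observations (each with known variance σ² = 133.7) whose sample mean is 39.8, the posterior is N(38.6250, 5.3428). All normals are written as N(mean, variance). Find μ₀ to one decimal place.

μ₀ = 11.1

The posterior mean is a precision-weighted average: μ_n = (τ₀μ₀ + τ_data·x̄)/(τ₀+τ_data), with τ₀=1/σ₀² and τ_data=n/σ².
Here τ₀ = 1/130.5 = 0.007663 and τ_data = 24/133.7 = 0.179506, so τ_n = 0.187169.
Rearranging for μ₀: μ₀ = (μ_n·τ_n − τ_data·x̄)/τ₀ = (38.6250·0.187169 − 0.179506·39.8) / 0.007663 = 0.085064/0.007663 ≈ 11.1.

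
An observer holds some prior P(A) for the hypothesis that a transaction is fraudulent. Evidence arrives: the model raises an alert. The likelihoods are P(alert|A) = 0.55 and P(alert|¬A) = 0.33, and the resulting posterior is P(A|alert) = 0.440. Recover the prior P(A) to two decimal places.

P(A) = 0.32

In odds form, posterior odds = prior odds × likelihood ratio, so prior odds = posterior odds ÷ LR.
Posterior odds = 0.440/(1−0.440) = 0.7857. LR = 0.55/0.33 = 1.6667.
Prior odds = 0.7857/1.6667 = 0.4714, so P(A) = 0.4714/(1+0.4714) ≈ 0.32.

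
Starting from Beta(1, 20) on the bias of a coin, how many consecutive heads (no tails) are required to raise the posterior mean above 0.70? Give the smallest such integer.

After k heads and 0 tails the posterior is Beta(1+k, 20), with mean (1+k)/(1+20+k).
Set (1+k)/(21+k) > 0.70 and solve: k > (0.70·21 − 1)/(1 − 0.70) = 45.667.
The smallest integer exceeding 45.667 is 46.

k = 46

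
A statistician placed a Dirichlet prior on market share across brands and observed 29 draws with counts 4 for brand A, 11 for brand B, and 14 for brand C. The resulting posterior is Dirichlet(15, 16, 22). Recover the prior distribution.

For a Dirichlet(α) prior with multinomial counts c, the posterior is Dirichlet(α + c) componentwise.
Subtract each count from the matching posterior parameter: 15−4=11, 16−11=5, 22−14=8.

Dirichlet(11, 5, 8)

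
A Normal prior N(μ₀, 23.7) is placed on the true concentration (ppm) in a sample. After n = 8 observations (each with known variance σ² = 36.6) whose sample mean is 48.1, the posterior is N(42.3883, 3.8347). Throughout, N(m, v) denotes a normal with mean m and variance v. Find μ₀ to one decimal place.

μ₀ = 12.8

With known observation variance, the Normal–Normal posterior has precision τ_n = τ₀ + n/σ² and mean μ_n = (τ₀μ₀ + (n/σ²)x̄)/τ_n.
Here τ₀ = 1/23.7 = 0.042194 and τ_data = 8/36.6 = 0.218579, so τ_n = 0.260773.
Rearranging for μ₀: μ₀ = (μ_n·τ_n − τ_data·x̄)/τ₀ = (42.3883·0.260773 − 0.218579·48.1) / 0.042194 = 0.540074/0.042194 ≈ 12.8.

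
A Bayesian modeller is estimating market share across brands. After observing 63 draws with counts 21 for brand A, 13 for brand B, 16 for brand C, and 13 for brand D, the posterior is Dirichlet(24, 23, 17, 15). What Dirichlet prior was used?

For a Dirichlet(α) prior with multinomial counts c, the posterior is Dirichlet(α + c) componentwise.
Subtract each count from the matching posterior parameter: 24−21=3, 23−13=10, 17−16=1, 15−13=2.

Dirichlet(3, 10, 1, 2)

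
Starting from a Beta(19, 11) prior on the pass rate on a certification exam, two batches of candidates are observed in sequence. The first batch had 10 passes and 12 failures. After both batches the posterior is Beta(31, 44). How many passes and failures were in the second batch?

2 passes and 21 failures

Sequential conjugate updates are equivalent to a single update on the pooled data, so total successes = posterior α − prior α and total failures = posterior β − prior β.
Total across both batches: 31−19=12 passes, 44−11=33 failures.
Subtract the first batch: 12−10=2 passes and 33−12=21 failures.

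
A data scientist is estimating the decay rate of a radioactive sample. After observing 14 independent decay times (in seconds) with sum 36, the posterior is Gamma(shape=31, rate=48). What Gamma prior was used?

Gamma(shape=17, rate=12)

For an exponential likelihood with a Gamma(α, β) prior on the rate, n observations with total T give posterior Gamma(α+n, β+T).
So α = 31 − 14 = 17 and β = 48 − 36 = 12.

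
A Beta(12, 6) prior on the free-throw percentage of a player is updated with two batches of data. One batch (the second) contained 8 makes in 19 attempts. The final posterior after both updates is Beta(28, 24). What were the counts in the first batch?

Because Beta–binomial updating is additive in the counts, the combined data contributed (α_post−α_prior, β_post−β_prior) successes and failures.
Total across both batches: 28−12=16 makes, 24−6=18 misses.
Subtract the second batch: 16−8=8 makes and 18−11=7 misses.

8 makes and 7 misses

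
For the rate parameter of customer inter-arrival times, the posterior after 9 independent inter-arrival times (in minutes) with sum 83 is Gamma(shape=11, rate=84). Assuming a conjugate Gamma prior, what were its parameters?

Gamma(shape=2, rate=1)

For an exponential likelihood with a Gamma(α, β) prior on the rate, n observations with total T give posterior Gamma(α+n, β+T).
So α = 11 − 9 = 2 and β = 84 − 83 = 1.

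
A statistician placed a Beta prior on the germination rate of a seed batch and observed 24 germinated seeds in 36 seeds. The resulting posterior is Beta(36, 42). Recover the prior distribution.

Beta is conjugate to the binomial likelihood: posterior = Beta(a+s, b+f).
So a = 36 − 24 = 12 and b = 42 − 12 = 30.

Beta(12, 30)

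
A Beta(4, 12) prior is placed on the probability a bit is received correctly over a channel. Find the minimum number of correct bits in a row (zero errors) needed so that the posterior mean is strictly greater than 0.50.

After k correct bits and 0 errors the posterior is Beta(4+k, 12), with mean (4+k)/(4+12+k).
Set (4+k)/(16+k) > 0.50 and solve: k > (0.50·16 − 4)/(1 − 0.50) = 8.000.
The smallest integer exceeding 8.000 is 9.

k = 9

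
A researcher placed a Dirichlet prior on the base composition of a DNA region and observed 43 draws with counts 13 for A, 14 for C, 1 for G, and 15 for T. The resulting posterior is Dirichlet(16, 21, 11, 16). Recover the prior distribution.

Dirichlet(3, 7, 10, 1)

For a Dirichlet(α) prior with multinomial counts c, the posterior is Dirichlet(α + c) componentwise.
Subtract each count from the matching posterior parameter: 16−13=3, 21−14=7, 11−1=10, 16−15=1.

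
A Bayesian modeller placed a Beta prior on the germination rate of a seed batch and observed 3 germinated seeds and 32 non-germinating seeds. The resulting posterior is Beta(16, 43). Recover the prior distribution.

Beta(13, 11)

A Beta(α, β) prior with s successes and f failures in binomial data gives a Beta(α+s, β+f) posterior.
Subtract the data counts: 16−3=13, 43−32=11.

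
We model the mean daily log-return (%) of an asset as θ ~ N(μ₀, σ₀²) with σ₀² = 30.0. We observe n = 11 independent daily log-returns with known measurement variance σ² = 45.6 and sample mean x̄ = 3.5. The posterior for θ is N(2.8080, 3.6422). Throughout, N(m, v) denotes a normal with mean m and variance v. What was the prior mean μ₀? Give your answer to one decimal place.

μ₀ = -2.2

With known observation variance, the Normal–Normal posterior has precision τ_n = τ₀ + n/σ² and mean μ_n = (τ₀μ₀ + (n/σ²)x̄)/τ_n.
Here τ₀ = 1/30.0 = 0.033333 and τ_data = 11/45.6 = 0.241228, so τ_n = 0.274561.
Rearranging for μ₀: μ₀ = (μ_n·τ_n − τ_data·x̄)/τ₀ = (2.8080·0.274561 − 0.241228·3.5) / 0.033333 = -0.073331/0.033333 ≈ -2.2.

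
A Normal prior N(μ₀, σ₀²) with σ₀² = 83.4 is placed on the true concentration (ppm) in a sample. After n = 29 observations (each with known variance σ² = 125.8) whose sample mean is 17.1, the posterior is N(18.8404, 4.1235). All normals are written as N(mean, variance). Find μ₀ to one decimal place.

The posterior mean is a precision-weighted average: μ_n = (τ₀μ₀ + τ_data·x̄)/(τ₀+τ_data), with τ₀=1/σ₀² and τ_data=n/σ².
Here τ₀ = 1/83.4 = 0.011990 and τ_data = 29/125.8 = 0.230525, so τ_n = 0.242515.
Rearranging for μ₀: μ₀ = (μ_n·τ_n − τ_data·x̄)/τ₀ = (18.8404·0.242515 − 0.230525·17.1) / 0.011990 = 0.627102/0.011990 ≈ 52.3.

μ₀ = 52.3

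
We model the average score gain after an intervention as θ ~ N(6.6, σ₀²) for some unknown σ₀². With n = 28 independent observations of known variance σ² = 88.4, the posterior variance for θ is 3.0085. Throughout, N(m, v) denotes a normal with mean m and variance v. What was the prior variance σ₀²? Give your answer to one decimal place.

σ₀² = 63.9

For the Normal–Normal model with known σ², precisions add: τ_n = τ₀ + n/σ².
So 1/σ₀² = 1/3.0085 − 28/88.4 = 0.332392 − 0.316742 = 0.015650.
Hence σ₀² = 1/0.015650 ≈ 63.9.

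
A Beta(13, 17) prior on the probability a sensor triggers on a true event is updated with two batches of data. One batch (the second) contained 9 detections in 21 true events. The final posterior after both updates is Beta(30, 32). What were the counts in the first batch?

8 detections and 3 misses

Sequential conjugate updates are equivalent to a single update on the pooled data, so total successes = posterior α − prior α and total failures = posterior β − prior β.
Total across both batches: 30−13=17 detections, 32−17=15 misses.
Subtract the second batch: 17−9=8 detections and 15−12=3 misses.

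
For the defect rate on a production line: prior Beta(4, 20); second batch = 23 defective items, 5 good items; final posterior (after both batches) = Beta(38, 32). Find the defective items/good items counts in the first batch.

11 defective items and 7 good items

Sequential conjugate updates are equivalent to a single update on the pooled data, so total successes = posterior α − prior α and total failures = posterior β − prior β.
Total across both batches: 38−4=34 defective items, 32−20=12 good items.
Subtract the second batch: 34−23=11 defective items and 12−5=7 good items.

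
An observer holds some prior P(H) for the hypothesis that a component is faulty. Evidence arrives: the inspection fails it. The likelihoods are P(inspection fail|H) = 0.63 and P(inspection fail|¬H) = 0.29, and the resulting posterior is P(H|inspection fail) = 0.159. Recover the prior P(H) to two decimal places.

P(H) = 0.08

Bayes' rule in odds form gives O(H|E) = O(H)·[P(E|H)/P(E|¬H)], hence O(H) = O(H|E)/LR.
Posterior odds = 0.159/(1−0.159) = 0.1891. LR = 0.63/0.29 = 2.1724.
Prior odds = 0.1891/2.1724 = 0.0870, so P(H) = 0.0870/(1+0.0870) ≈ 0.08.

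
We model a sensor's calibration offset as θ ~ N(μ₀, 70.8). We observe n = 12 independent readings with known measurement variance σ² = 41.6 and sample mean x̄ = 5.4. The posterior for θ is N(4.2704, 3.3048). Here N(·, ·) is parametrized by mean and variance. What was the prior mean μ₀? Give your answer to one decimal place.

With known observation variance, the Normal–Normal posterior has precision τ_n = τ₀ + n/σ² and mean μ_n = (τ₀μ₀ + (n/σ²)x̄)/τ_n.
Here τ₀ = 1/70.8 = 0.014124 and τ_data = 12/41.6 = 0.288462, so τ_n = 0.302586.
Rearranging for μ₀: μ₀ = (μ_n·τ_n − τ_data·x̄)/τ₀ = (4.2704·0.302586 − 0.288462·5.4) / 0.014124 = -0.265532/0.014124 ≈ -18.8.

μ₀ = -18.8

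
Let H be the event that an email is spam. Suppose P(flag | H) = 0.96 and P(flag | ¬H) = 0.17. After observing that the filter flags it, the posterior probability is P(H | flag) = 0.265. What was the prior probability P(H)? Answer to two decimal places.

P(H) = 0.06

Bayes' rule in odds form gives O(H|E) = O(H)·[P(E|H)/P(E|¬H)], hence O(H) = O(H|E)/LR.
Posterior odds = 0.265/(1−0.265) = 0.3605. LR = 0.96/0.17 = 5.6471.
Prior odds = 0.3605/5.6471 = 0.0638, so P(H) = 0.0638/(1+0.0638) ≈ 0.06.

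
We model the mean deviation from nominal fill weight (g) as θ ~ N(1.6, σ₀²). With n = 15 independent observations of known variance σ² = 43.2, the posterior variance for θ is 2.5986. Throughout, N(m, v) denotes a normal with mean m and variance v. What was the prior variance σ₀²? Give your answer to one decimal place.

Posterior precision equals prior precision plus data precision: 1/σ_n² = 1/σ₀² + n/σ².
So 1/σ₀² = 1/2.5986 − 15/43.2 = 0.384823 − 0.347222 = 0.037601.
Hence σ₀² = 1/0.037601 ≈ 26.6.

σ₀² = 26.6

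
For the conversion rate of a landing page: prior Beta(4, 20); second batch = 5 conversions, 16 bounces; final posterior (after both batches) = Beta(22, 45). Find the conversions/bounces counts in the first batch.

13 conversions and 9 bounces

Sequential conjugate updates are equivalent to a single update on the pooled data, so total successes = posterior α − prior α and total failures = posterior β − prior β.
Total across both batches: 22−4=18 conversions, 45−20=25 bounces.
Subtract the second batch: 18−5=13 conversions and 25−16=9 bounces.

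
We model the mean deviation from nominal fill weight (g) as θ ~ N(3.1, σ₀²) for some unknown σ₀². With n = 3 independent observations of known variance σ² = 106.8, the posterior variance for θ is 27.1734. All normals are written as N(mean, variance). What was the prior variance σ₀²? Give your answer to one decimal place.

σ₀² = 114.8

For the Normal–Normal model with known σ², precisions add: τ_n = τ₀ + n/σ².
So 1/σ₀² = 1/27.1734 − 3/106.8 = 0.036801 − 0.028090 = 0.008711.
Hence σ₀² = 1/0.008711 ≈ 114.8.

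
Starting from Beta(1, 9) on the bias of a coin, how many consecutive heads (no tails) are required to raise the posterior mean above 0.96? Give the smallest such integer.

After k heads and 0 tails the posterior is Beta(1+k, 9), with mean (1+k)/(1+9+k).
Set (1+k)/(10+k) > 0.96 and solve: k > (0.96·10 − 1)/(1 − 0.96) = 215.000.
The smallest integer exceeding 215.000 is 216, and checking k=216: (217)/(226) = 0.9602 > 0.96.

k = 216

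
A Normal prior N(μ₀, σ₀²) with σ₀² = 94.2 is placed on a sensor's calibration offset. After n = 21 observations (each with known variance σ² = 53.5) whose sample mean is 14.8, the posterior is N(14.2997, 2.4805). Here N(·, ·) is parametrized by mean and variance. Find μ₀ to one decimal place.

With known observation variance, the Normal–Normal posterior has precision τ_n = τ₀ + n/σ² and mean μ_n = (τ₀μ₀ + (n/σ²)x̄)/τ_n.
Here τ₀ = 1/94.2 = 0.010616 and τ_data = 21/53.5 = 0.392523, so τ_n = 0.403139.
Rearranging for μ₀: μ₀ = (μ_n·τ_n − τ_data·x̄)/τ₀ = (14.2997·0.403139 − 0.392523·14.8) / 0.010616 = -0.044574/0.010616 ≈ -4.2.

μ₀ = -4.2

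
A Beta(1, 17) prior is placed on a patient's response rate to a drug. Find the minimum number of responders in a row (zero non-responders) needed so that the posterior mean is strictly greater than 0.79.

After k responders and 0 non-responders the posterior is Beta(1+k, 17), with mean (1+k)/(1+17+k).
Set (1+k)/(18+k) > 0.79 and solve: k > (0.79·18 − 1)/(1 − 0.79) = 62.952.
The smallest integer exceeding 62.952 is 63, and checking k=63: (64)/(81) = 0.7901 > 0.79.

k = 63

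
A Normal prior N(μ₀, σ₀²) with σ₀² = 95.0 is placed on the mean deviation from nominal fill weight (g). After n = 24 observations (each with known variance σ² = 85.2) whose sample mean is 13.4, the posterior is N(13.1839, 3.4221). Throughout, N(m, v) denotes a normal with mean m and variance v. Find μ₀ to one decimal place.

The posterior mean is a precision-weighted average: μ_n = (τ₀μ₀ + τ_data·x̄)/(τ₀+τ_data), with τ₀=1/σ₀² and τ_data=n/σ².
Here τ₀ = 1/95.0 = 0.010526 and τ_data = 24/85.2 = 0.281690, so τ_n = 0.292216.
Rearranging for μ₀: μ₀ = (μ_n·τ_n − τ_data·x̄)/τ₀ = (13.1839·0.292216 − 0.281690·13.4) / 0.010526 = 0.077901/0.010526 ≈ 7.4.

μ₀ = 7.4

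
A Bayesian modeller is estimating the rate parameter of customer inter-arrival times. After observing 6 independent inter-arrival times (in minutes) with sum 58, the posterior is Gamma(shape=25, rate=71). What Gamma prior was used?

Gamma(shape=19, rate=13)

For an exponential likelihood with a Gamma(α, β) prior on the rate, n observations with total T give posterior Gamma(α+n, β+T).
So α = 25 − 6 = 19 and β = 71 − 58 = 13.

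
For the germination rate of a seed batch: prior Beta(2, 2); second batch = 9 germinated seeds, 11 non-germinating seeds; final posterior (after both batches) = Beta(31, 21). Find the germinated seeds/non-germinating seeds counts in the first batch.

Sequential conjugate updates are equivalent to a single update on the pooled data, so total successes = posterior α − prior α and total failures = posterior β − prior β.
Total across both batches: 31−2=29 germinated seeds, 21−2=19 non-germinating seeds.
Subtract the second batch: 29−9=20 germinated seeds and 19−11=8 non-germinating seeds.

20 germinated seeds and 8 non-germinating seeds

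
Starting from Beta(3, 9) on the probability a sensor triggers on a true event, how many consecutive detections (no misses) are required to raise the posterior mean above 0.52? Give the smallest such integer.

After k detections and 0 misses the posterior is Beta(3+k, 9), with mean (3+k)/(3+9+k).
Set (3+k)/(12+k) > 0.52 and solve: k > (0.52·12 − 3)/(1 − 0.52) = 6.750.
The smallest integer exceeding 6.750 is 7.

k = 7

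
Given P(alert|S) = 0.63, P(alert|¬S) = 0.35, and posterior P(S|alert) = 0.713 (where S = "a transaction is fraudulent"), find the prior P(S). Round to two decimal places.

Bayes' rule in odds form gives O(S|E) = O(S)·[P(E|S)/P(E|¬S)], hence O(S) = O(S|E)/LR.
Posterior odds = 0.713/(1−0.713) = 2.4843. LR = 0.63/0.35 = 1.8000.
Prior odds = 2.4843/1.8000 = 1.3802, so P(S) = 1.3802/(1+1.3802) ≈ 0.58.

P(S) = 0.58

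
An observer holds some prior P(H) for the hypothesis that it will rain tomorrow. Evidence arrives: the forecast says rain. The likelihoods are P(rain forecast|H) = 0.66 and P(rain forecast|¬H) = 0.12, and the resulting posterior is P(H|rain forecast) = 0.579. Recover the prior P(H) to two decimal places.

In odds form, posterior odds = prior odds × likelihood ratio, so prior odds = posterior odds ÷ LR.
Posterior odds = 0.579/(1−0.579) = 1.3753. LR = 0.66/0.12 = 5.5000.
Prior odds = 1.3753/5.5000 = 0.2501, so P(H) = 0.2501/(1+0.2501) ≈ 0.20.

P(H) = 0.20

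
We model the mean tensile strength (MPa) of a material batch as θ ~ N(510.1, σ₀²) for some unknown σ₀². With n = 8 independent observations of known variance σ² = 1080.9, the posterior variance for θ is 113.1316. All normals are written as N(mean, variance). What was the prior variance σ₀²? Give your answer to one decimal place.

σ₀² = 695.4

Posterior precision equals prior precision plus data precision: 1/σ_n² = 1/σ₀² + n/σ².
So 1/σ₀² = 1/113.1316 − 8/1080.9 = 0.008839 − 0.007401 = 0.001438.
Hence σ₀² = 1/0.001438 ≈ 695.4.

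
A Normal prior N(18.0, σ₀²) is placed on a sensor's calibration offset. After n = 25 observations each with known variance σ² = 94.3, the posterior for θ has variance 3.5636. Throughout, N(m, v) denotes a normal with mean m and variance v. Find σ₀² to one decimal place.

σ₀² = 64.5

For the Normal–Normal model with known σ², precisions add: τ_n = τ₀ + n/σ².
So 1/σ₀² = 1/3.5636 − 25/94.3 = 0.280615 − 0.265111 = 0.015504.
Hence σ₀² = 1/0.015504 ≈ 64.5.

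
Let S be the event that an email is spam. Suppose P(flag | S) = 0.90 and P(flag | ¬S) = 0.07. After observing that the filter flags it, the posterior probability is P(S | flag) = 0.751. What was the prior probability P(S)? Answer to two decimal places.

P(S) = 0.19

In odds form, posterior odds = prior odds × likelihood ratio, so prior odds = posterior odds ÷ LR.
Posterior odds = 0.751/(1−0.751) = 3.0161. LR = 0.90/0.07 = 12.8571.
Prior odds = 3.0161/12.8571 = 0.2346, so P(S) = 0.2346/(1+0.2346) ≈ 0.19.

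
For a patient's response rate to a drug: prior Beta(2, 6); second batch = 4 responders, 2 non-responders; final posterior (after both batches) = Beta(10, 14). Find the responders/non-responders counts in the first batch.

4 responders and 6 non-responders

Sequential conjugate updates are equivalent to a single update on the pooled data, so total successes = posterior α − prior α and total failures = posterior β − prior β.
Total across both batches: 10−2=8 responders, 14−6=8 non-responders.
Subtract the second batch: 8−4=4 responders and 8−2=6 non-responders.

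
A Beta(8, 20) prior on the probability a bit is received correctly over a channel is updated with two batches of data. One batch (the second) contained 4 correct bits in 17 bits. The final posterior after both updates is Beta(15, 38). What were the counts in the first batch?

3 correct bits and 5 errors

Sequential conjugate updates are equivalent to a single update on the pooled data, so total successes = posterior α − prior α and total failures = posterior β − prior β.
Total across both batches: 15−8=7 correct bits, 38−20=18 errors.
Subtract the second batch: 7−4=3 correct bits and 18−13=5 errors.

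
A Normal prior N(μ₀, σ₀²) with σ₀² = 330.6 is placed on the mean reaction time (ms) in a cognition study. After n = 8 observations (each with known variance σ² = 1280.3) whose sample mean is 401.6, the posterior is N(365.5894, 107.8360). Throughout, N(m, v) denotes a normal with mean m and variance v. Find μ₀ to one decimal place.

With known observation variance, the Normal–Normal posterior has precision τ_n = τ₀ + n/σ² and mean μ_n = (τ₀μ₀ + (n/σ²)x̄)/τ_n.
Here τ₀ = 1/330.6 = 0.003025 and τ_data = 8/1280.3 = 0.006249, so τ_n = 0.009274.
Rearranging for μ₀: μ₀ = (μ_n·τ_n − τ_data·x̄)/τ₀ = (365.5894·0.009274 − 0.006249·401.6) / 0.003025 = 0.880878/0.003025 ≈ 291.2.

μ₀ = 291.2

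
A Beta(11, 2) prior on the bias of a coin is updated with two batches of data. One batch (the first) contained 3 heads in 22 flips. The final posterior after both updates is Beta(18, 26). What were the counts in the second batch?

4 heads and 5 tails

Sequential conjugate updates are equivalent to a single update on the pooled data, so total successes = posterior α − prior α and total failures = posterior β − prior β.
Total across both batches: 18−11=7 heads, 26−2=24 tails.
Subtract the first batch: 7−3=4 heads and 24−19=5 tails.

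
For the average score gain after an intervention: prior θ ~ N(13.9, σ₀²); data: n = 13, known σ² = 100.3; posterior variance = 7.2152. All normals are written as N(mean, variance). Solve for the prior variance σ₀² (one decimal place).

Posterior precision equals prior precision plus data precision: 1/σ_n² = 1/σ₀² + n/σ².
So 1/σ₀² = 1/7.2152 − 13/100.3 = 0.138596 − 0.129611 = 0.008985.
Hence σ₀² = 1/0.008985 ≈ 111.3.

σ₀² = 111.3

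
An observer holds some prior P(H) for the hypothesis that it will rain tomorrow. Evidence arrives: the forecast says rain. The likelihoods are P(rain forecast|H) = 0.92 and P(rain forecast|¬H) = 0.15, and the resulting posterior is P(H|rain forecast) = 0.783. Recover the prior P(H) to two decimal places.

Bayes' rule in odds form gives O(H|E) = O(H)·[P(E|H)/P(E|¬H)], hence O(H) = O(H|E)/LR.
Posterior odds = 0.783/(1−0.783) = 3.6083. LR = 0.92/0.15 = 6.1333.
Prior odds = 3.6083/6.1333 = 0.5883, so P(H) = 0.5883/(1+0.5883) ≈ 0.37.

P(H) = 0.37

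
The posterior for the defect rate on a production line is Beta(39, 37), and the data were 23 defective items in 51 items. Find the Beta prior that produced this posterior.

Beta(16, 9)

Beta is conjugate to the binomial likelihood: posterior = Beta(α+s, β+f).
So α = 39 − 23 = 16 and β = 37 − 28 = 9.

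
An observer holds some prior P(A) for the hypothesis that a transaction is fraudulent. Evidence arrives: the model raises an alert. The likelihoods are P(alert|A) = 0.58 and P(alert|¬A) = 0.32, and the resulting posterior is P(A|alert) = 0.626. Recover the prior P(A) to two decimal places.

P(A) = 0.48

Bayes' rule in odds form gives O(A|E) = O(A)·[P(E|A)/P(E|¬A)], hence O(A) = O(A|E)/LR.
Posterior odds = 0.626/(1−0.626) = 1.6738. LR = 0.58/0.32 = 1.8125.
Prior odds = 1.6738/1.8125 = 0.9235, so P(A) = 0.9235/(1+0.9235) ≈ 0.48.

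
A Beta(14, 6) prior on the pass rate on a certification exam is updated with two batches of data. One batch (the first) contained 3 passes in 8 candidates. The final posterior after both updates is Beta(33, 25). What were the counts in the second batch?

16 passes and 14 failures

Sequential conjugate updates are equivalent to a single update on the pooled data, so total successes = posterior α − prior α and total failures = posterior β − prior β.
Total across both batches: 33−14=19 passes, 25−6=19 failures.
Subtract the first batch: 19−3=16 passes and 19−5=14 failures.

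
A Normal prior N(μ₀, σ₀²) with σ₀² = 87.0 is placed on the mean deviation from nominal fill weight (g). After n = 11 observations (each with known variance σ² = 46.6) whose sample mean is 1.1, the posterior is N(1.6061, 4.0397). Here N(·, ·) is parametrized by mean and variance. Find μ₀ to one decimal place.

μ₀ = 12.0

The posterior mean is a precision-weighted average: μ_n = (τ₀μ₀ + τ_data·x̄)/(τ₀+τ_data), with τ₀=1/σ₀² and τ_data=n/σ².
Here τ₀ = 1/87.0 = 0.011494 and τ_data = 11/46.6 = 0.236052, so τ_n = 0.247546.
Rearranging for μ₀: μ₀ = (μ_n·τ_n − τ_data·x̄)/τ₀ = (1.6061·0.247546 − 0.236052·1.1) / 0.011494 = 0.137926/0.011494 ≈ 12.0.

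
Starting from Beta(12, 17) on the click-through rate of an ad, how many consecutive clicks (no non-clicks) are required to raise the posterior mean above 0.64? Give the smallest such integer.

k = 19

After k clicks and 0 non-clicks the posterior is Beta(12+k, 17), with mean (12+k)/(12+17+k).
Set (12+k)/(29+k) > 0.64 and solve: k > (0.64·29 − 12)/(1 − 0.64) = 18.222.
The smallest integer exceeding 18.222 is 19, and checking k=19: (31)/(48) = 0.6458 > 0.64.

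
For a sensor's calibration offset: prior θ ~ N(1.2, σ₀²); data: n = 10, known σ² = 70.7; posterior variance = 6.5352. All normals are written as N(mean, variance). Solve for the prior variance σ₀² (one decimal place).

For the Normal–Normal model with known σ², precisions add: τ_n = τ₀ + n/σ².
So 1/σ₀² = 1/6.5352 − 10/70.7 = 0.153018 − 0.141443 = 0.011575.
Hence σ₀² = 1/0.011575 ≈ 86.4.

σ₀² = 86.4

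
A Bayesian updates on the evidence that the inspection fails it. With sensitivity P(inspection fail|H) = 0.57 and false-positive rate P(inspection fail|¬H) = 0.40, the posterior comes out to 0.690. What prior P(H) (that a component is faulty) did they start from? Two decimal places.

In odds form, posterior odds = prior odds × likelihood ratio, so prior odds = posterior odds ÷ LR.
Posterior odds = 0.690/(1−0.690) = 2.2258. LR = 0.57/0.40 = 1.4250.
Prior odds = 2.2258/1.4250 = 1.5620, so P(H) = 1.5620/(1+1.5620) ≈ 0.61.

P(H) = 0.61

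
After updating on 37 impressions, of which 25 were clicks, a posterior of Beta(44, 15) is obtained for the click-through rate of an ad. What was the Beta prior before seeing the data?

Beta(19, 3)

Under Beta–binomial conjugacy the posterior parameters are (a+s, b+f).
So a = 44 − 25 = 19 and b = 15 − 12 = 3.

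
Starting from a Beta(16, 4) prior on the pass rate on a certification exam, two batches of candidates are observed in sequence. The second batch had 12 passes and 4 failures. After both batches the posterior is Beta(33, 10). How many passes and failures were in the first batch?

5 passes and 2 failures

Sequential conjugate updates are equivalent to a single update on the pooled data, so total successes = posterior α − prior α and total failures = posterior β − prior β.
Total across both batches: 33−16=17 passes, 10−4=6 failures.
Subtract the second batch: 17−12=5 passes and 6−4=2 failures.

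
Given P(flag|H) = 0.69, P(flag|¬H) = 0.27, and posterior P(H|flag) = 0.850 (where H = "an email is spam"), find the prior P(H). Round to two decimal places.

Bayes' rule in odds form gives O(H|E) = O(H)·[P(E|H)/P(E|¬H)], hence O(H) = O(H|E)/LR.
Posterior odds = 0.850/(1−0.850) = 5.6667. LR = 0.69/0.27 = 2.5556.
Prior odds = 5.6667/2.5556 = 2.2174, so P(H) = 2.2174/(1+2.2174) ≈ 0.69.

P(H) = 0.69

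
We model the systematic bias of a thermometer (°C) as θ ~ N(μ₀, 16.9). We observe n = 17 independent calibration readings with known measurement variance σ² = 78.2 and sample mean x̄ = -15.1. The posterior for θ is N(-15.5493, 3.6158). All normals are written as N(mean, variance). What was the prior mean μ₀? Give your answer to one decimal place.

μ₀ = -17.2

With known observation variance, the Normal–Normal posterior has precision τ_n = τ₀ + n/σ² and mean μ_n = (τ₀μ₀ + (n/σ²)x̄)/τ_n.
Here τ₀ = 1/16.9 = 0.059172 and τ_data = 17/78.2 = 0.217391, so τ_n = 0.276563.
Rearranging for μ₀: μ₀ = (μ_n·τ_n − τ_data·x̄)/τ₀ = (-15.5493·0.276563 − 0.217391·-15.1) / 0.059172 = -1.017757/0.059172 ≈ -17.2.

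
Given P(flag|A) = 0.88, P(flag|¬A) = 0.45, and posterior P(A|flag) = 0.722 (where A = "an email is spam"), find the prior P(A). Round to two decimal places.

P(A) = 0.57

Bayes' rule in odds form gives O(A|E) = O(A)·[P(E|A)/P(E|¬A)], hence O(A) = O(A|E)/LR.
Posterior odds = 0.722/(1−0.722) = 2.5971. LR = 0.88/0.45 = 1.9556.
Prior odds = 2.5971/1.9556 = 1.3280, so P(A) = 1.3280/(1+1.3280) ≈ 0.57.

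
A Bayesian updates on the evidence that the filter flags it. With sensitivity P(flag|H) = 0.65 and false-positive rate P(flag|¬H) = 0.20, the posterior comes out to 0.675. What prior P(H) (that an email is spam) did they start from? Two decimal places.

Bayes' rule in odds form gives O(H|E) = O(H)·[P(E|H)/P(E|¬H)], hence O(H) = O(H|E)/LR.
Posterior odds = 0.675/(1−0.675) = 2.0769. LR = 0.65/0.20 = 3.2500.
Prior odds = 2.0769/3.2500 = 0.6390, so P(H) = 0.6390/(1+0.6390) ≈ 0.39.

P(H) = 0.39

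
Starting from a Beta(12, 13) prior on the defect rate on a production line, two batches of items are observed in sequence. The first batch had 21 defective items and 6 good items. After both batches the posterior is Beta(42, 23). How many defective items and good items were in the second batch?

Because Beta–binomial updating is additive in the counts, the combined data contributed (α_post−α_prior, β_post−β_prior) successes and failures.
Total across both batches: 42−12=30 defective items, 23−13=10 good items.
Subtract the first batch: 30−21=9 defective items and 10−6=4 good items.

9 defective items and 4 good items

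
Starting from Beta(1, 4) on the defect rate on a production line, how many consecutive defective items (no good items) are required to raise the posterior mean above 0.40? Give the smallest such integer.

After k defective items and 0 good items the posterior is Beta(1+k, 4), with mean (1+k)/(1+4+k).
Set (1+k)/(5+k) > 0.40 and solve: k > (0.40·5 − 1)/(1 − 0.40) = 1.667.
The smallest integer exceeding 1.667 is 2, and checking k=2: (3)/(7) = 0.4286 > 0.40.

k = 2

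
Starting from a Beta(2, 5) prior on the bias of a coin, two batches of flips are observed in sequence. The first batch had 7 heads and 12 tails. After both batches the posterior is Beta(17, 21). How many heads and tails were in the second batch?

Because Beta–binomial updating is additive in the counts, the combined data contributed (α_post−α_prior, β_post−β_prior) successes and failures.
Total across both batches: 17−2=15 heads, 21−5=16 tails.
Subtract the first batch: 15−7=8 heads and 16−12=4 tails.

8 heads and 4 tails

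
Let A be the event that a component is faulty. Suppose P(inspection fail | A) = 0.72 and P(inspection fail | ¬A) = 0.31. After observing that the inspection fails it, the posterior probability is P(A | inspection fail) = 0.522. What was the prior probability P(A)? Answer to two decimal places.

In odds form, posterior odds = prior odds × likelihood ratio, so prior odds = posterior odds ÷ LR.
Posterior odds = 0.522/(1−0.522) = 1.0921. LR = 0.72/0.31 = 2.3226.
Prior odds = 1.0921/2.3226 = 0.4702, so P(A) = 0.4702/(1+0.4702) ≈ 0.32.

P(A) = 0.32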